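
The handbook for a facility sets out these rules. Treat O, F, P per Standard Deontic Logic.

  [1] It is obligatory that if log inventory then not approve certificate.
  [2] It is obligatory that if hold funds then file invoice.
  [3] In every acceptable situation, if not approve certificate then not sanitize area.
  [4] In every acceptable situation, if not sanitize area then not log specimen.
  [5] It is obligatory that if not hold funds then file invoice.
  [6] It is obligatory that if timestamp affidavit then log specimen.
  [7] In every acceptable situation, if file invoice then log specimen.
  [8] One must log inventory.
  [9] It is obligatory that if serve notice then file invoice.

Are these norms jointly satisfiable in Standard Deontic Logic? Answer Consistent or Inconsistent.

By case analysis on ¬hold_funds: premise 5 gives O(¬hold_funds → file_invoice) and premise 2 gives O(hold_funds → file_invoice), so O(file_invoice) either way.
Applying K to premise 7 (O(file_invoice → log_specimen)) and O(file_invoice) yields O(log_specimen).
Premise 4, O(¬sanitize_area → ¬log_specimen), contraposes to O(log_specimen → sanitize_area); with O(log_specimen) we get O(sanitize_area).
The contrapositive of premise 3 (O(¬approve_certificate → ¬sanitize_area)) is O(sanitize_area → approve_certificate), and O(sanitize_area) is already established, so O(approve_certificate).
Premise 1, O(log_inventory → ¬approve_certificate), contraposes to O(approve_certificate → ¬log_inventory); with O(approve_certificate) we get O(¬log_inventory).
But premise 8 directly asserts O(log_inventory).
We now have both O(¬log_inventory) and O(log_inventory) — log_inventory is simultaneously obligatory and forbidden, violating the D-axiom.

Inconsistent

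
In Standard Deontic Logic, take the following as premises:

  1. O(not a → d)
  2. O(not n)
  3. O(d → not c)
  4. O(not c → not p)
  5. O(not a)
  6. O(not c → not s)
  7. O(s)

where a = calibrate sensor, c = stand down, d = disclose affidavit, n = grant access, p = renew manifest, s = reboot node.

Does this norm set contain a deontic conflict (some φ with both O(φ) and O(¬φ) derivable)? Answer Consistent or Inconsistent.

Inconsistent

From premise 7 we have O(s).
The contrapositive of premise 6 (O(not c → not s)) is O(s → c), and O(s) is already established, so O(c).
The contrapositive of premise 3 (O(d → not c)) is O(c → not d), and O(c) is already established, so O(not d).
The contrapositive of premise 1 (O(not a → d)) is O(not d → a), and O(not d) is already established, so O(a).
Yet premise 5 states O(not a).
We now have both O(a) and O(not a) — a is simultaneously obligatory and forbidden, violating the D-axiom.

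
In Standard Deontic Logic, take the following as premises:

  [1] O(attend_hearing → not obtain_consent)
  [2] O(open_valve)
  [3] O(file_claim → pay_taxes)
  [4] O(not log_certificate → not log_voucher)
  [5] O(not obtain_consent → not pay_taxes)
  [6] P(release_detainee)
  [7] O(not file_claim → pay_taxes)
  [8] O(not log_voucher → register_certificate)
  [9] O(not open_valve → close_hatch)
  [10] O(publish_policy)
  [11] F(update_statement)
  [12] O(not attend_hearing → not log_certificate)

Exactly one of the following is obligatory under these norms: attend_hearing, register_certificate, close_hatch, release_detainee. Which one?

Premises 3 and 7 are O(file_claim → pay_taxes) and O(not file_claim → pay_taxes); every ideal world satisfies file_claim or not file_claim, so in either case pay_taxes holds — hence O(pay_taxes).
Premise 5 is O(not obtain_consent → not pay_taxes); contrapositively O(pay_taxes → obtain_consent). Since O(pay_taxes) holds, K gives O(obtain_consent).
The contrapositive of premise 1 (O(attend_hearing → not obtain_consent)) is O(obtain_consent → not attend_hearing), and O(obtain_consent) is already established, so O(not attend_hearing).
With premise 12, O(not attend_hearing → not log_certificate), the K-axiom yields O(not log_certificate).
Premise 4 is O(not log_certificate → not log_voucher); since O(not log_certificate), deontic closure gives O(not log_voucher).
Premise 8 is O(not log_voucher → register_certificate); since O(not log_voucher), deontic closure gives O(register_certificate).
So O(register_certificate) holds — register_certificate is obligatory. None of the other listed options is made obligatory by any chain of premises.

register_certificate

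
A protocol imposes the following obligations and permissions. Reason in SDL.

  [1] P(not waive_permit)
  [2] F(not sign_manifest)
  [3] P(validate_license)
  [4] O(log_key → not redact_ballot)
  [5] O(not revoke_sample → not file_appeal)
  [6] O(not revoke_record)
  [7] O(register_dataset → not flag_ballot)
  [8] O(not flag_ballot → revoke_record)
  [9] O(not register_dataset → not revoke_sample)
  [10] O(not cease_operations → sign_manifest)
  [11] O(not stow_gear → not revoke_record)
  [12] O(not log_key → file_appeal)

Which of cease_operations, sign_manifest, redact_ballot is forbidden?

redact_ballot

From premise 6 we have O(not revoke_record).
Premise 8, O(not flag_ballot → revoke_record), contraposes to O(not revoke_record → flag_ballot); with O(not revoke_record) we get O(flag_ballot).
The contrapositive of premise 7 (O(register_dataset → not flag_ballot)) is O(flag_ballot → not register_dataset), and O(flag_ballot) is already established, so O(not register_dataset).
From O(not register_dataset) and premise 9, O(not register_dataset → not revoke_sample), we obtain O(not revoke_sample).
With premise 5, O(not revoke_sample → not file_appeal), the K-axiom yields O(not file_appeal).
Premise 12 is O(not log_key → file_appeal); contrapositively O(not file_appeal → log_key). Since O(not file_appeal) holds, K gives O(log_key).
Applying K to premise 4 (O(log_key → not redact_ballot)) and O(log_key) yields O(not redact_ballot).
So O(not redact_ballot) holds, i.e. redact_ballot is forbidden. None of the other listed options is forbidden under the premises.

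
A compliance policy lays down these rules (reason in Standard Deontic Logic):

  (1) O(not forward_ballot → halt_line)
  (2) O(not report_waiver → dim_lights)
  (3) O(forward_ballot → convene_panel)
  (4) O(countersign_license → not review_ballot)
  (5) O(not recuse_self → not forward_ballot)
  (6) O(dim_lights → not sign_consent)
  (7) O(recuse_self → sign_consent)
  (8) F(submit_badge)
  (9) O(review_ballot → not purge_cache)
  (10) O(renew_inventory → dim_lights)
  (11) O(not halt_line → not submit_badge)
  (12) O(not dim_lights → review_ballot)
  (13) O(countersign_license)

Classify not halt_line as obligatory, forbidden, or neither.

Premise 13 states O(countersign_license) outright.
From O(countersign_license) and premise 4, O(countersign_license → not review_ballot), we obtain O(not review_ballot).
Premise 12 is O(not dim_lights → review_ballot); contrapositively O(not review_ballot → dim_lights). Since O(not review_ballot) holds, K gives O(dim_lights).
Applying K to premise 6 (O(dim_lights → not sign_consent)) and O(dim_lights) yields O(not sign_consent).
The contrapositive of premise 7 (O(recuse_self → sign_consent)) is O(not sign_consent → not recuse_self), and O(not sign_consent) is already established, so O(not recuse_self).
Applying K to premise 5 (O(not recuse_self → not forward_ballot)) and O(not recuse_self) yields O(not forward_ballot).
Applying K to premise 1 (O(not forward_ballot → halt_line)) and O(not forward_ballot) yields O(halt_line).
Premises 2, 3, 8, 9, 10, 11 do not contribute to this derivation.
Thus O(halt_line), which is F(not halt_line): not halt_line is forbidden.

Forbidden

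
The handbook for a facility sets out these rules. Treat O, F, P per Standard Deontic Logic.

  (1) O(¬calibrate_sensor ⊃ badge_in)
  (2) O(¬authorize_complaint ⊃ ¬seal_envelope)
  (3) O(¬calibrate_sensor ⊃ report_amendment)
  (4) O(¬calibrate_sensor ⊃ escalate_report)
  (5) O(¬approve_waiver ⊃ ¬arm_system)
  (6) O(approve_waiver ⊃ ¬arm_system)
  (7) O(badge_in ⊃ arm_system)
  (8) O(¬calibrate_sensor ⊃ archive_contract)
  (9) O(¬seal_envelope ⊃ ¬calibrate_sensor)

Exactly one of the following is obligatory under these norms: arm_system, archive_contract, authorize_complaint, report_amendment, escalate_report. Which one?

authorize_complaint

By case analysis on approve_waiver: premise 6 gives O(approve_waiver ⊃ ¬arm_system) and premise 5 gives O(¬approve_waiver ⊃ ¬arm_system), so O(¬arm_system) either way.
Premise 7 is O(badge_in ⊃ arm_system); contrapositively O(¬arm_system ⊃ ¬badge_in). Since O(¬arm_system) holds, K gives O(¬badge_in).
The contrapositive of premise 1 (O(¬calibrate_sensor ⊃ badge_in)) is O(¬badge_in ⊃ calibrate_sensor), and O(¬badge_in) is already established, so O(calibrate_sensor).
Premise 9, O(¬seal_envelope ⊃ ¬calibrate_sensor), contraposes to O(calibrate_sensor ⊃ seal_envelope); with O(calibrate_sensor) we get O(seal_envelope).
Premise 2 is O(¬authorize_complaint ⊃ ¬seal_envelope); contrapositively O(seal_envelope ⊃ authorize_complaint). Since O(seal_envelope) holds, K gives O(authorize_complaint).
So O(authorize_complaint) holds — authorize_complaint is obligatory. None of the other listed options is made obligatory by any chain of premises.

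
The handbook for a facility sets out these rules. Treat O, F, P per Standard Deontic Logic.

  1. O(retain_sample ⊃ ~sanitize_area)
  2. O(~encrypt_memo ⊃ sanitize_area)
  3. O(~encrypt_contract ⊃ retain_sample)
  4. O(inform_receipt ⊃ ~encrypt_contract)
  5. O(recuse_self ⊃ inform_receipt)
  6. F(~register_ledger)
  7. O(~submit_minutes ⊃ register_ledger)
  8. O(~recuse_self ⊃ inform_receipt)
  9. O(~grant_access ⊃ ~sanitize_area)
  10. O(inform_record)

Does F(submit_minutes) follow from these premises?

No

Premise 7 is O(~submit_minutes ⊃ register_ledger); even if O(register_ledger) held, inferring O(~submit_minutes) would be affirming the consequent — invalid.
No other premise forces O(~submit_minutes). An ideal world satisfying every premise can still have submit_minutes true, so F(submit_minutes) is not derivable.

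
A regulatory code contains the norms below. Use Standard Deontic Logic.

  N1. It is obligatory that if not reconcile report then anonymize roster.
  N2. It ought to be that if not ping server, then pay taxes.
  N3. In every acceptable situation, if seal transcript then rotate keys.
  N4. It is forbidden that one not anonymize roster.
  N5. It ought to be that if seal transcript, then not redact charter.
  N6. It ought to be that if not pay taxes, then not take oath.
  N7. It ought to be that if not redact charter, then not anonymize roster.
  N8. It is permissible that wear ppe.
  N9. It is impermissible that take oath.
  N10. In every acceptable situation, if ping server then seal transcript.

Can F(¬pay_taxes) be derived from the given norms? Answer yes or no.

F(¬anonymize_roster) at premise 4 means O(anonymize_roster).
Premise 7, O(¬redact_charter → ¬anonymize_roster), contraposes to O(anonymize_roster → redact_charter); with O(anonymize_roster) we get O(redact_charter).
Premise 5 is O(seal_transcript → ¬redact_charter); contrapositively O(redact_charter → ¬seal_transcript). Since O(redact_charter) holds, K gives O(¬seal_transcript).
The contrapositive of premise 10 (O(ping_server → seal_transcript)) is O(¬seal_transcript → ¬ping_server), and O(¬seal_transcript) is already established, so O(¬ping_server).
From O(¬ping_server) and premise 2, O(¬ping_server → pay_taxes), we obtain O(pay_taxes).
Premises 1, 3, 6, 8, 9 do not contribute to this derivation.
So O(pay_taxes) holds, i.e. F(¬pay_taxes). The claim follows.

Yes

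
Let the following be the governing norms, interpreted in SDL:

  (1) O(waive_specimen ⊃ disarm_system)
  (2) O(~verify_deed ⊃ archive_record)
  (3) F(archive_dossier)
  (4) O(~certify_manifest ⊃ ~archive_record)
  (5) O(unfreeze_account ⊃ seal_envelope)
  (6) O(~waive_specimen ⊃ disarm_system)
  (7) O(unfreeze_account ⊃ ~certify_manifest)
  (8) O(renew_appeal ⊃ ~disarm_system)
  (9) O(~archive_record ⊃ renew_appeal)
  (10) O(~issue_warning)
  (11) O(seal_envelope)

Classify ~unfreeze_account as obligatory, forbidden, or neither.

Premises 6 and 1 are O(~waive_specimen ⊃ disarm_system) and O(waive_specimen ⊃ disarm_system); every ideal world satisfies ~waive_specimen or waive_specimen, so in either case disarm_system holds — hence O(disarm_system).
The contrapositive of premise 8 (O(renew_appeal ⊃ ~disarm_system)) is O(disarm_system ⊃ ~renew_appeal), and O(disarm_system) is already established, so O(~renew_appeal).
The contrapositive of premise 9 (O(~archive_record ⊃ renew_appeal)) is O(~renew_appeal ⊃ archive_record), and O(~renew_appeal) is already established, so O(archive_record).
The contrapositive of premise 4 (O(~certify_manifest ⊃ ~archive_record)) is O(archive_record ⊃ certify_manifest), and O(archive_record) is already established, so O(certify_manifest).
Premise 7, O(unfreeze_account ⊃ ~certify_manifest), contraposes to O(certify_manifest ⊃ ~unfreeze_account); with O(certify_manifest) we get O(~unfreeze_account).
Premises 2, 3, 5, 10, 11 do not contribute to this derivation.
Hence ~unfreeze_account is obligatory.

Obligatory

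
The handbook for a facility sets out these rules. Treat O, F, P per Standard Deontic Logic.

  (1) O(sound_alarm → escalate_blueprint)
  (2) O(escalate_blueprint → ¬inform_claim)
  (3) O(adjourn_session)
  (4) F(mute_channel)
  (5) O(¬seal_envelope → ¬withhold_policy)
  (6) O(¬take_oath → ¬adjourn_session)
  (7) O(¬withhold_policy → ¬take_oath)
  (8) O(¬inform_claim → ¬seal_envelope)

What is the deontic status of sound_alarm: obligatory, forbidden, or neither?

Forbidden

Premise 3 states O(adjourn_session) outright.
The contrapositive of premise 6 (O(¬take_oath → ¬adjourn_session)) is O(adjourn_session → take_oath), and O(adjourn_session) is already established, so O(take_oath).
Premise 7, O(¬withhold_policy → ¬take_oath), contraposes to O(take_oath → withhold_policy); with O(take_oath) we get O(withhold_policy).
Premise 5 is O(¬seal_envelope → ¬withhold_policy); contrapositively O(withhold_policy → seal_envelope). Since O(withhold_policy) holds, K gives O(seal_envelope).
The contrapositive of premise 8 (O(¬inform_claim → ¬seal_envelope)) is O(seal_envelope → inform_claim), and O(seal_envelope) is already established, so O(inform_claim).
Premise 2 is O(escalate_blueprint → ¬inform_claim); contrapositively O(inform_claim → ¬escalate_blueprint). Since O(inform_claim) holds, K gives O(¬escalate_blueprint).
Premise 1, O(sound_alarm → escalate_blueprint), contraposes to O(¬escalate_blueprint → ¬sound_alarm); with O(¬escalate_blueprint) we get O(¬sound_alarm).
Premise 4 does not contribute to this derivation.
Thus O(¬sound_alarm), which is F(sound_alarm): sound_alarm is forbidden.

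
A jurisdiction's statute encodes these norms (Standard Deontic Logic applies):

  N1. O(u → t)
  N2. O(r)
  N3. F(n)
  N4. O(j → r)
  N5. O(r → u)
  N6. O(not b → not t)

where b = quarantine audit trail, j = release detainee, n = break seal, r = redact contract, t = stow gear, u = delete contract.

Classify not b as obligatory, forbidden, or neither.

Premise 2 states O(r) outright.
With premise 5, O(r → u), the K-axiom yields O(u).
From O(u) and premise 1, O(u → t), we obtain O(t).
Premise 6 is O(not b → not t); contrapositively O(t → b). Since O(t) holds, K gives O(b).
Premises 3, 4 do not contribute to this derivation.
Thus O(b), which is F(not b): not b is forbidden.

Forbidden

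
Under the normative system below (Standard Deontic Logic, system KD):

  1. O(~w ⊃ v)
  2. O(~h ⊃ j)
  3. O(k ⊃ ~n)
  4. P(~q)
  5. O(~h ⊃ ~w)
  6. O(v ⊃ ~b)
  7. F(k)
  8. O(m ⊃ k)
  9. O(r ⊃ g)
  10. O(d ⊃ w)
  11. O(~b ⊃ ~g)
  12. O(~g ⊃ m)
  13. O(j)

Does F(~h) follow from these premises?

Premise 7, F(k), is equivalent to O(~k).
Premise 8, O(m ⊃ k), contraposes to O(~k ⊃ ~m); with O(~k) we get O(~m).
The contrapositive of premise 12 (O(~g ⊃ m)) is O(~m ⊃ g), and O(~m) is already established, so O(g).
Premise 11, O(~b ⊃ ~g), contraposes to O(g ⊃ b); with O(g) we get O(b).
Premise 6 is O(v ⊃ ~b); contrapositively O(b ⊃ ~v). Since O(b) holds, K gives O(~v).
The contrapositive of premise 1 (O(~w ⊃ v)) is O(~v ⊃ w), and O(~v) is already established, so O(w).
Premise 5 is O(~h ⊃ ~w); contrapositively O(w ⊃ h). Since O(w) holds, K gives O(h).
Premises 2, 3, 4, 9, 10, 13 do not contribute to this derivation.
So O(h) holds, i.e. F(~h). The claim follows.

Yes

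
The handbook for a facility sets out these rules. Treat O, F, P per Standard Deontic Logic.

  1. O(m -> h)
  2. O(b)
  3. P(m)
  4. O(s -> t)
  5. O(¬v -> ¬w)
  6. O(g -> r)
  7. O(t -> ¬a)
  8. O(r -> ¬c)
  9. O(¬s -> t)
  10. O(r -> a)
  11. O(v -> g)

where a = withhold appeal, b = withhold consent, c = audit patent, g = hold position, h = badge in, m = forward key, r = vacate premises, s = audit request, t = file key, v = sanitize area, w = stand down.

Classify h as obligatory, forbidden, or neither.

Premise 1 is O(m -> h), but O(m) is not derivable from the premises (the permission P(m) asserts only ¬O(¬m), not O(m)), so it does not yield O(h).
No premise or chain of K-axiom applications forces O(h), and none forces O(¬h). So h is neither obligatory nor forbidden under these norms.

Neither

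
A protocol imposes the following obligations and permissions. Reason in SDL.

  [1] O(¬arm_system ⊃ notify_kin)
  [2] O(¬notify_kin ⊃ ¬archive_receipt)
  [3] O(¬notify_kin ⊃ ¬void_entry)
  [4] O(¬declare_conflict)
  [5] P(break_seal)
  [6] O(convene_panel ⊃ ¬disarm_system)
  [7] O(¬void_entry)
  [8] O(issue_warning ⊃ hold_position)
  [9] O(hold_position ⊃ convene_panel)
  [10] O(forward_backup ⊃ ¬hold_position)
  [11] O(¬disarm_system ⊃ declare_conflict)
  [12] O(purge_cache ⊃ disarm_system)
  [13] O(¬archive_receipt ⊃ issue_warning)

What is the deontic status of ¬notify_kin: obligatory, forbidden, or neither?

Forbidden

Premise 4 gives O(¬declare_conflict).
The contrapositive of premise 11 (O(¬disarm_system ⊃ declare_conflict)) is O(¬declare_conflict ⊃ disarm_system), and O(¬declare_conflict) is already established, so O(disarm_system).
The contrapositive of premise 6 (O(convene_panel ⊃ ¬disarm_system)) is O(disarm_system ⊃ ¬convene_panel), and O(disarm_system) is already established, so O(¬convene_panel).
Premise 9 is O(hold_position ⊃ convene_panel); contrapositively O(¬convene_panel ⊃ ¬hold_position). Since O(¬convene_panel) holds, K gives O(¬hold_position).
Premise 8, O(issue_warning ⊃ hold_position), contraposes to O(¬hold_position ⊃ ¬issue_warning); with O(¬hold_position) we get O(¬issue_warning).
The contrapositive of premise 13 (O(¬archive_receipt ⊃ issue_warning)) is O(¬issue_warning ⊃ archive_receipt), and O(¬issue_warning) is already established, so O(archive_receipt).
The contrapositive of premise 2 (O(¬notify_kin ⊃ ¬archive_receipt)) is O(archive_receipt ⊃ notify_kin), and O(archive_receipt) is already established, so O(notify_kin).
Premises 1, 3, 5, 7, 10, 12 do not contribute to this derivation.
Thus O(notify_kin), which is F(¬notify_kin): ¬notify_kin is forbidden.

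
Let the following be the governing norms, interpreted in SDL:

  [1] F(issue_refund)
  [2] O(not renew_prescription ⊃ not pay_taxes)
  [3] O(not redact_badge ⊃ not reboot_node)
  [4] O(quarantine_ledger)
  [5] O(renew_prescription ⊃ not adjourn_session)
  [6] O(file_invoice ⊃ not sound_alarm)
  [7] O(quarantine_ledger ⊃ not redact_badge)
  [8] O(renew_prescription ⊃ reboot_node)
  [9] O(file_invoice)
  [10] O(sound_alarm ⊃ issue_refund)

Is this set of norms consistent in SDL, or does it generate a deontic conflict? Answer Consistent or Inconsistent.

Consistent

Premise 10 is O(sound_alarm ⊃ issue_refund), but O(sound_alarm) is not derivable from the premises, so it does not yield O(issue_refund).
So O(issue_refund) is not derivable, and the apparent clash with O(not issue_refund) does not arise.
A world satisfying every obligation exists (e.g. adjourn_session=false, file_invoice=true, issue_refund=false, pay_taxes=false, quarantine_ledger=true, reboot_node=false, redact_badge=false, renew_prescription=false, sound_alarm=false); no atom is both obligatory and forbidden, so the set is consistent.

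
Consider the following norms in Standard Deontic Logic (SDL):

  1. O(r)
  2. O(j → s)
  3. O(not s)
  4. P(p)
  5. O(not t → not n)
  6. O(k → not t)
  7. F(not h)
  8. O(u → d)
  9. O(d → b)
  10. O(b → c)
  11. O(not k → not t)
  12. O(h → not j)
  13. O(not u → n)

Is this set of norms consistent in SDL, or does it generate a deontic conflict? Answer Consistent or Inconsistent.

Premise 2 is O(j → s), but O(j) is not derivable from the premises, so it does not yield O(s).
So O(s) is not derivable, and the apparent clash with O(not s) does not arise.
A world satisfying every obligation exists (e.g. b=true, c=true, d=true, h=true, j=false, k=false, n=false, p=false, r=true, s=false, t=false, u=true); no atom is both obligatory and forbidden, so the set is consistent.

Consistent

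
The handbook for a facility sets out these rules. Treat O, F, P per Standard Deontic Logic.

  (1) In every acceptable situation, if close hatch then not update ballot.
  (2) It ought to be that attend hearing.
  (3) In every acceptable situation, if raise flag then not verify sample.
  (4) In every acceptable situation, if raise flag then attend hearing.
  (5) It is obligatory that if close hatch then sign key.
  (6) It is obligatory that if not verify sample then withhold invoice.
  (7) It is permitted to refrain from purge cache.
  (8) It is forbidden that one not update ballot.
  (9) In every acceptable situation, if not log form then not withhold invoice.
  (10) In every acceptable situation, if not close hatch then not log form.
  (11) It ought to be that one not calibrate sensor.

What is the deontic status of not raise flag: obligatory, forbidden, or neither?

Premise 8 is F(¬update_ballot), i.e. O(update_ballot).
Premise 1, O(close_hatch → ¬update_ballot), contraposes to O(update_ballot → ¬close_hatch); with O(update_ballot) we get O(¬close_hatch).
With premise 10, O(¬close_hatch → ¬log_form), the K-axiom yields O(¬log_form).
Premise 9 is O(¬log_form → ¬withhold_invoice); since O(¬log_form), deontic closure gives O(¬withhold_invoice).
The contrapositive of premise 6 (O(¬verify_sample → withhold_invoice)) is O(¬withhold_invoice → verify_sample), and O(¬withhold_invoice) is already established, so O(verify_sample).
Premise 3, O(raise_flag → ¬verify_sample), contraposes to O(verify_sample → ¬raise_flag); with O(verify_sample) we get O(¬raise_flag).
Premises 2, 4, 5, 7, 11 do not contribute to this derivation.
Hence ¬raise_flag is obligatory.

Obligatory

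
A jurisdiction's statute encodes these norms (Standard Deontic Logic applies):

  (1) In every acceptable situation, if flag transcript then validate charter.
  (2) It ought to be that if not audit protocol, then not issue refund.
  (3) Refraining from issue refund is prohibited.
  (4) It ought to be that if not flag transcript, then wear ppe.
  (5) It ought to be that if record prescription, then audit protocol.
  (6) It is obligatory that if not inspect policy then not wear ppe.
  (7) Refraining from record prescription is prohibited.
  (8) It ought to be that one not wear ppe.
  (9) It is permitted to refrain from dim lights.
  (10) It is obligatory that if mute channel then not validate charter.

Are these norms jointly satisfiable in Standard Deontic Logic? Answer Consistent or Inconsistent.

Premise 2 is O(¬audit_protocol → ¬issue_refund), but O(¬audit_protocol) is not derivable from the premises, so it does not yield O(¬issue_refund).
So O(¬issue_refund) is not derivable, and the apparent clash with O(issue_refund) does not arise.
A world satisfying every obligation exists (e.g. audit_protocol=true, dim_lights=false, flag_transcript=true, inspect_policy=false, issue_refund=true, mute_channel=false, record_prescription=true, validate_charter=true, wear_ppe=false); no atom is both obligatory and forbidden, so the set is consistent.

Consistent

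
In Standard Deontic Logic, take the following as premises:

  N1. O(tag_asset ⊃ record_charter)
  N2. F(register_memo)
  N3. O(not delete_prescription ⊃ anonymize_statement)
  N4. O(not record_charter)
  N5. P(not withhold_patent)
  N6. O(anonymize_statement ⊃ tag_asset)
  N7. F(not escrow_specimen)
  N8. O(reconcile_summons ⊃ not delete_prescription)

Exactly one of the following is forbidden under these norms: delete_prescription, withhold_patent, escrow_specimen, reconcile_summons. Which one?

reconcile_summons

From premise 4 we have O(not record_charter).
The contrapositive of premise 1 (O(tag_asset ⊃ record_charter)) is O(not record_charter ⊃ not tag_asset), and O(not record_charter) is already established, so O(not tag_asset).
Premise 6 is O(anonymize_statement ⊃ tag_asset); contrapositively O(not tag_asset ⊃ not anonymize_statement). Since O(not tag_asset) holds, K gives O(not anonymize_statement).
Premise 3, O(not delete_prescription ⊃ anonymize_statement), contraposes to O(not anonymize_statement ⊃ delete_prescription); with O(not anonymize_statement) we get O(delete_prescription).
Premise 8, O(reconcile_summons ⊃ not delete_prescription), contraposes to O(delete_prescription ⊃ not reconcile_summons); with O(delete_prescription) we get O(not reconcile_summons).
So O(not reconcile_summons) holds, i.e. reconcile_summons is forbidden. None of the other listed options is forbidden under the premises.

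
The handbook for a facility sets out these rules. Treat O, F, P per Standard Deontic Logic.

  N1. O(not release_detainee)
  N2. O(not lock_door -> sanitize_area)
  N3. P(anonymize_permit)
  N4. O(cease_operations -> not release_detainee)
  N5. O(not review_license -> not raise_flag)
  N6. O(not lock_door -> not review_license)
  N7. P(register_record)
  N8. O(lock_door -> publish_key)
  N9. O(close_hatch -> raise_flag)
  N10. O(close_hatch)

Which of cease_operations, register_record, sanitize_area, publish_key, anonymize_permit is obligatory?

From premise 10 we have O(close_hatch).
From O(close_hatch) and premise 9, O(close_hatch -> raise_flag), we obtain O(raise_flag).
The contrapositive of premise 5 (O(not review_license -> not raise_flag)) is O(raise_flag -> review_license), and O(raise_flag) is already established, so O(review_license).
Premise 6 is O(not lock_door -> not review_license); contrapositively O(review_license -> lock_door). Since O(review_license) holds, K gives O(lock_door).
From O(lock_door) and premise 8, O(lock_door -> publish_key), we obtain O(publish_key).
So O(publish_key) holds — publish_key is obligatory. None of the other listed options is made obligatory by any chain of premises.

publish_key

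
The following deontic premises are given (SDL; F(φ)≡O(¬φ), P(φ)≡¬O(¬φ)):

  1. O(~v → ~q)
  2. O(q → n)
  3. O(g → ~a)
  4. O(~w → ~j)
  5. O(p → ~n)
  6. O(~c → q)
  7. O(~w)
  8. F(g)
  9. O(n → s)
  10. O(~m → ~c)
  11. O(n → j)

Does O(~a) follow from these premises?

No

Premise 3 is O(g → ~a), but O(g) is not derivable from the premises, so it does not yield O(~a).
No other premise forces O(~a). An ideal world satisfying every premise can still have ~a false, so O(~a) is not derivable.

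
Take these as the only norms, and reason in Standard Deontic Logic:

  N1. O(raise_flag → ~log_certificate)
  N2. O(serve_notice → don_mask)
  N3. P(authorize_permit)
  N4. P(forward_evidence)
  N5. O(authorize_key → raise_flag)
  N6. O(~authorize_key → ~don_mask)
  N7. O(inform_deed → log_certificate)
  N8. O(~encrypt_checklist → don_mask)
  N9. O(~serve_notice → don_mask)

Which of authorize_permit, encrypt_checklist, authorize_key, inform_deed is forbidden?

By case analysis on serve_notice: premise 2 gives O(serve_notice → don_mask) and premise 9 gives O(~serve_notice → don_mask), so O(don_mask) either way.
The contrapositive of premise 6 (O(~authorize_key → ~don_mask)) is O(don_mask → authorize_key), and O(don_mask) is already established, so O(authorize_key).
With premise 5, O(authorize_key → raise_flag), the K-axiom yields O(raise_flag).
From O(raise_flag) and premise 1, O(raise_flag → ~log_certificate), we obtain O(~log_certificate).
Premise 7, O(inform_deed → log_certificate), contraposes to O(~log_certificate → ~inform_deed); with O(~log_certificate) we get O(~inform_deed).
So O(~inform_deed) holds, i.e. inform_deed is forbidden. None of the other listed options is forbidden under the premises.

inform_deed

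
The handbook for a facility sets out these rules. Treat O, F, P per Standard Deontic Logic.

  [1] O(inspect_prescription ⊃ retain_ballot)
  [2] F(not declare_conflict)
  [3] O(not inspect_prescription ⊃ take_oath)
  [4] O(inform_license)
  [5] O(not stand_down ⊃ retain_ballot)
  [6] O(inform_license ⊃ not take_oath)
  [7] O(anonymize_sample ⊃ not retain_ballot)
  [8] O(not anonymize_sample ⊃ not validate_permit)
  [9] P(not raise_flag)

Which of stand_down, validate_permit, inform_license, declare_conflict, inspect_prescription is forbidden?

From premise 4 we have O(inform_license).
Applying K to premise 6 (O(inform_license ⊃ not take_oath)) and O(inform_license) yields O(not take_oath).
The contrapositive of premise 3 (O(not inspect_prescription ⊃ take_oath)) is O(not take_oath ⊃ inspect_prescription), and O(not take_oath) is already established, so O(inspect_prescription).
From O(inspect_prescription) and premise 1, O(inspect_prescription ⊃ retain_ballot), we obtain O(retain_ballot).
The contrapositive of premise 7 (O(anonymize_sample ⊃ not retain_ballot)) is O(retain_ballot ⊃ not anonymize_sample), and O(retain_ballot) is already established, so O(not anonymize_sample).
With premise 8, O(not anonymize_sample ⊃ not validate_permit), the K-axiom yields O(not validate_permit).
So O(not validate_permit) holds, i.e. validate_permit is forbidden. None of the other listed options is forbidden under the premises.

validate_permit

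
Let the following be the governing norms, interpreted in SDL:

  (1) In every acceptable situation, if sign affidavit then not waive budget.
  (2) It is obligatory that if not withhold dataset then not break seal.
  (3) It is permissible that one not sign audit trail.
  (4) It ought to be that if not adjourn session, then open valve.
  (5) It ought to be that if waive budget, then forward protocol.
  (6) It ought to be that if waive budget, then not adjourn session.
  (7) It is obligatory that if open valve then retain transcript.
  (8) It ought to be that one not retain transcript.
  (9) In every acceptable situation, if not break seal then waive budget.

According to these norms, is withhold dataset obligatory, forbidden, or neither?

Obligatory

Premise 8 gives O(¬retain_transcript).
Premise 7, O(open_valve → retain_transcript), contraposes to O(¬retain_transcript → ¬open_valve); with O(¬retain_transcript) we get O(¬open_valve).
Premise 4, O(¬adjourn_session → open_valve), contraposes to O(¬open_valve → adjourn_session); with O(¬open_valve) we get O(adjourn_session).
Premise 6 is O(waive_budget → ¬adjourn_session); contrapositively O(adjourn_session → ¬waive_budget). Since O(adjourn_session) holds, K gives O(¬waive_budget).
Premise 9, O(¬break_seal → waive_budget), contraposes to O(¬waive_budget → break_seal); with O(¬waive_budget) we get O(break_seal).
Premise 2 is O(¬withhold_dataset → ¬break_seal); contrapositively O(break_seal → withhold_dataset). Since O(break_seal) holds, K gives O(withhold_dataset).
Premises 1, 3, 5 do not contribute to this derivation.
Hence withhold_dataset is obligatory.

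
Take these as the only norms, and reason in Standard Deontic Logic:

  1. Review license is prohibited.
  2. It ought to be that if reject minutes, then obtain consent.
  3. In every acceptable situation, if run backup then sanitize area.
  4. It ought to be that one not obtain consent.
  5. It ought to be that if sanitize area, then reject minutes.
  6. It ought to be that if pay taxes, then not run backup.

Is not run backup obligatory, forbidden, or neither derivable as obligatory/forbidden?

From premise 4 we have O(¬obtain_consent).
Premise 2, O(reject_minutes → obtain_consent), contraposes to O(¬obtain_consent → ¬reject_minutes); with O(¬obtain_consent) we get O(¬reject_minutes).
Premise 5 is O(sanitize_area → reject_minutes); contrapositively O(¬reject_minutes → ¬sanitize_area). Since O(¬reject_minutes) holds, K gives O(¬sanitize_area).
Premise 3, O(run_backup → sanitize_area), contraposes to O(¬sanitize_area → ¬run_backup); with O(¬sanitize_area) we get O(¬run_backup).
Premises 1, 6 do not contribute to this derivation.
Hence ¬run_backup is obligatory.

Obligatory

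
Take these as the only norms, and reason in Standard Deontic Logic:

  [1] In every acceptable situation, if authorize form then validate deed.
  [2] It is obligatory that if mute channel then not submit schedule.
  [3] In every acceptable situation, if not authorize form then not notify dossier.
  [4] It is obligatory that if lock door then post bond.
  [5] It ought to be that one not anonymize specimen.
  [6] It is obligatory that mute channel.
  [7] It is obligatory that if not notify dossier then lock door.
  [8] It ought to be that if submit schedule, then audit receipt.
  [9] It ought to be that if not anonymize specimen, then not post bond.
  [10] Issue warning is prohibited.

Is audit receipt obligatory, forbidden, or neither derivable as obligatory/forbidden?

Premise 8 is O(submit_schedule → audit_receipt), but O(submit_schedule) is not derivable from the premises, so it does not yield O(audit_receipt).
No premise or chain of K-axiom applications forces O(audit_receipt), and none forces O(¬audit_receipt). So audit_receipt is neither obligatory nor forbidden under these norms.

Neither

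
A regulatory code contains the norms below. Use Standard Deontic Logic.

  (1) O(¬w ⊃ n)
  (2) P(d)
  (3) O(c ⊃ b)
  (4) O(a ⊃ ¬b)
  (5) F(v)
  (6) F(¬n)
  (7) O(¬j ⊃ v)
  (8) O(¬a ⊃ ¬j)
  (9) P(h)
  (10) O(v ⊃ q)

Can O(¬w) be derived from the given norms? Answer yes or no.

No

Premise 1 is O(¬w ⊃ n); even if O(n) held, inferring O(¬w) would be affirming the consequent — invalid.
No other premise forces O(¬w). An ideal world satisfying every premise can still have ¬w false, so O(¬w) is not derivable.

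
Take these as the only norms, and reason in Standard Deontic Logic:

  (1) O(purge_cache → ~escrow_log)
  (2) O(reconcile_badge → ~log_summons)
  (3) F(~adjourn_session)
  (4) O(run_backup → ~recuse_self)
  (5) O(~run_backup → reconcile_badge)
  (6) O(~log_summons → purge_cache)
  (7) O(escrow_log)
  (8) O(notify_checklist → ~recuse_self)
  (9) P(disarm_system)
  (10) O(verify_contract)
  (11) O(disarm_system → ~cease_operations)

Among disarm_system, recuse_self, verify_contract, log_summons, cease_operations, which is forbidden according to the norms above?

recuse_self

Premise 7 states O(escrow_log) outright.
The contrapositive of premise 1 (O(purge_cache → ~escrow_log)) is O(escrow_log → ~purge_cache), and O(escrow_log) is already established, so O(~purge_cache).
The contrapositive of premise 6 (O(~log_summons → purge_cache)) is O(~purge_cache → log_summons), and O(~purge_cache) is already established, so O(log_summons).
The contrapositive of premise 2 (O(reconcile_badge → ~log_summons)) is O(log_summons → ~reconcile_badge), and O(log_summons) is already established, so O(~reconcile_badge).
The contrapositive of premise 5 (O(~run_backup → reconcile_badge)) is O(~reconcile_badge → run_backup), and O(~reconcile_badge) is already established, so O(run_backup).
Premise 4 is O(run_backup → ~recuse_self); since O(run_backup), deontic closure gives O(~recuse_self).
So O(~recuse_self) holds, i.e. recuse_self is forbidden. None of the other listed options is forbidden under the premises.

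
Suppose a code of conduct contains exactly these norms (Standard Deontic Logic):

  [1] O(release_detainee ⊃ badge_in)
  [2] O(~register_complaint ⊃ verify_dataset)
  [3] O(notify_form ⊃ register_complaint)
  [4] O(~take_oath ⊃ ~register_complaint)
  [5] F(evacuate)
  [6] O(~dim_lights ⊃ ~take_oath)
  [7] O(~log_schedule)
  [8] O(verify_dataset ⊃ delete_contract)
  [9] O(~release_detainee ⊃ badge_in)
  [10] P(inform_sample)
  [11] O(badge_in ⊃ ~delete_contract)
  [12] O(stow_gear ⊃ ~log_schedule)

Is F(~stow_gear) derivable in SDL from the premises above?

No

Premise 12 is O(stow_gear ⊃ ~log_schedule); even if O(~log_schedule) held, inferring O(stow_gear) would be affirming the consequent — invalid.
No other premise forces O(stow_gear). An ideal world satisfying every premise can still have ~stow_gear true, so F(~stow_gear) is not derivable.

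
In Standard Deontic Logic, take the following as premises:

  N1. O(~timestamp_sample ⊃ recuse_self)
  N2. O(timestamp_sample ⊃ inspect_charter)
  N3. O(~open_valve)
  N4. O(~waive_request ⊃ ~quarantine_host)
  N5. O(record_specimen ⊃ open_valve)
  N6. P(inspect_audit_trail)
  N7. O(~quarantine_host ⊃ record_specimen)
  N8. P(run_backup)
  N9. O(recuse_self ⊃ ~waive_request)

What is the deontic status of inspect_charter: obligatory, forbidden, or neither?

From premise 3 we have O(~open_valve).
Premise 5 is O(record_specimen ⊃ open_valve); contrapositively O(~open_valve ⊃ ~record_specimen). Since O(~open_valve) holds, K gives O(~record_specimen).
The contrapositive of premise 7 (O(~quarantine_host ⊃ record_specimen)) is O(~record_specimen ⊃ quarantine_host), and O(~record_specimen) is already established, so O(quarantine_host).
The contrapositive of premise 4 (O(~waive_request ⊃ ~quarantine_host)) is O(quarantine_host ⊃ waive_request), and O(quarantine_host) is already established, so O(waive_request).
Premise 9 is O(recuse_self ⊃ ~waive_request); contrapositively O(waive_request ⊃ ~recuse_self). Since O(waive_request) holds, K gives O(~recuse_self).
Premise 1, O(~timestamp_sample ⊃ recuse_self), contraposes to O(~recuse_self ⊃ timestamp_sample); with O(~recuse_self) we get O(timestamp_sample).
From O(timestamp_sample) and premise 2, O(timestamp_sample ⊃ inspect_charter), we obtain O(inspect_charter).
Premises 6, 8 do not contribute to this derivation.
Hence inspect_charter is obligatory.

Obligatory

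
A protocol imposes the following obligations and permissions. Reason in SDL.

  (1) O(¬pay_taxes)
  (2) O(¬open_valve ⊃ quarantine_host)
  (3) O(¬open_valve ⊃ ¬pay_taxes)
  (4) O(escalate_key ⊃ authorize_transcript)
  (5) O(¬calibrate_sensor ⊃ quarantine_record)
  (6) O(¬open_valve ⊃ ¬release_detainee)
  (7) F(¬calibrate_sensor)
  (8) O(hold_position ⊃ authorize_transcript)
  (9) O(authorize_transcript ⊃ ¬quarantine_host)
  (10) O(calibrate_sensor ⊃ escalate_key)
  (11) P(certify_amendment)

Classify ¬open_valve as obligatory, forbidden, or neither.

Premise 7 is F(¬calibrate_sensor), i.e. O(calibrate_sensor).
With premise 10, O(calibrate_sensor ⊃ escalate_key), the K-axiom yields O(escalate_key).
From O(escalate_key) and premise 4, O(escalate_key ⊃ authorize_transcript), we obtain O(authorize_transcript).
Applying K to premise 9 (O(authorize_transcript ⊃ ¬quarantine_host)) and O(authorize_transcript) yields O(¬quarantine_host).
Premise 2, O(¬open_valve ⊃ quarantine_host), contraposes to O(¬quarantine_host ⊃ open_valve); with O(¬quarantine_host) we get O(open_valve).
Premises 1, 3, 5, 6, 8, 11 do not contribute to this derivation.
Thus O(open_valve), which is F(¬open_valve): ¬open_valve is forbidden.

Forbidden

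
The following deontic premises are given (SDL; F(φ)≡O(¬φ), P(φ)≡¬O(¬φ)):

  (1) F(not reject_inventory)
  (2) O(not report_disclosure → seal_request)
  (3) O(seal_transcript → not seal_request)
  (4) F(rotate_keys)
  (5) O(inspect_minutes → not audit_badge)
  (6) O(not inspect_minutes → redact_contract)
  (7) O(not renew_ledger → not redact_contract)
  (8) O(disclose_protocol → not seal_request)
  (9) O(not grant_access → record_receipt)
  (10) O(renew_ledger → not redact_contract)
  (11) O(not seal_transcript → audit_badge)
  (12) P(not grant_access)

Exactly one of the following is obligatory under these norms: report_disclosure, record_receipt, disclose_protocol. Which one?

Premises 10 and 7 cover both cases: O(renew_ledger → not redact_contract) and O(not renew_ledger → not redact_contract). Since renew_ledger ∨ not renew_ledger is a tautology, O(not redact_contract) follows.
Premise 6 is O(not inspect_minutes → redact_contract); contrapositively O(not redact_contract → inspect_minutes). Since O(not redact_contract) holds, K gives O(inspect_minutes).
With premise 5, O(inspect_minutes → not audit_badge), the K-axiom yields O(not audit_badge).
The contrapositive of premise 11 (O(not seal_transcript → audit_badge)) is O(not audit_badge → seal_transcript), and O(not audit_badge) is already established, so O(seal_transcript).
With premise 3, O(seal_transcript → not seal_request), the K-axiom yields O(not seal_request).
Premise 2, O(not report_disclosure → seal_request), contraposes to O(not seal_request → report_disclosure); with O(not seal_request) we get O(report_disclosure).
So O(report_disclosure) holds — report_disclosure is obligatory. None of the other listed options is made obligatory by any chain of premises.

report_disclosure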